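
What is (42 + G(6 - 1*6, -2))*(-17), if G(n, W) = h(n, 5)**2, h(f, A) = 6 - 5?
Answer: -731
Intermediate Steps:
h(f, A) = 1
G(n, W) = 1 (G(n, W) = 1**2 = 1)
(42 + G(6 - 1*6, -2))*(-17) = (42 + 1)*(-17) = 43*(-17) = -731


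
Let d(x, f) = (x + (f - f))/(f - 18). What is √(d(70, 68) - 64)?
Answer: I*√1565/5 ≈ 7.912*I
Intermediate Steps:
d(x, f) = x/(-18 + f) (d(x, f) = (x + 0)/(-18 + f) = x/(-18 + f))
√(d(70, 68) - 64) = √(70/(-18 + 68) - 64) = √(70/50 - 64) = √(70*(1/50) - 64) = √(7/5 - 64) = √(-313/5) = I*√1565/5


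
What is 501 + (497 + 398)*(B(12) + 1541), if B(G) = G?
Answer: 1390436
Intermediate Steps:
501 + (497 + 398)*(B(12) + 1541) = 501 + (497 + 398)*(12 + 1541) = 501 + 895*1553 = 501 + 1389935 = 1390436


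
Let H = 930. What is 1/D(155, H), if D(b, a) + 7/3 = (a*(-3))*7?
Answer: -3/58597 ≈ -5.1197e-5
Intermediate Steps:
D(b, a) = -7/3 - 21*a (D(b, a) = -7/3 + (a*(-3))*7 = -7/3 - 3*a*7 = -7/3 - 21*a)
1/D(155, H) = 1/(-7/3 - 21*930) = 1/(-7/3 - 19530) = 1/(-58597/3) = -3/58597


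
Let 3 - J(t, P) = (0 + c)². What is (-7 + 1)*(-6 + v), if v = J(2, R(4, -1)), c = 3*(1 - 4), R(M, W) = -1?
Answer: 504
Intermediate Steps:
c = -9 (c = 3*(-3) = -9)
J(t, P) = -78 (J(t, P) = 3 - (0 - 9)² = 3 - 1*(-9)² = 3 - 1*81 = 3 - 81 = -78)
v = -78
(-7 + 1)*(-6 + v) = (-7 + 1)*(-6 - 78) = -6*(-84) = 504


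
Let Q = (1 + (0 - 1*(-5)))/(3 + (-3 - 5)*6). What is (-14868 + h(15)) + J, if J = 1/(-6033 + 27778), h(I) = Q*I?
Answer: -323348149/21745 ≈ -14870.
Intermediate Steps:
Q = -2/15 (Q = (1 + (0 + 5))/(3 - 8*6) = (1 + 5)/(3 - 48) = 6/(-45) = 6*(-1/45) = -2/15 ≈ -0.13333)
h(I) = -2*I/15
J = 1/21745 ≈ 4.5988e-5
(-14868 + h(15)) + J = (-14868 - 2/15*15) + 1/21745 = (-14868 - 2) + 1/21745 = -14870 + 1/21745 = -323348149/21745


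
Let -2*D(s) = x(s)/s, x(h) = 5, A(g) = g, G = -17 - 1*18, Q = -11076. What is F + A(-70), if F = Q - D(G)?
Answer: -156045/14 ≈ -11146.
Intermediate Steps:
G = -35 (G = -17 - 18 = -35)
D(s) = -5/(2*s)
F = -155065/14 (F = -11076 - (-5)/(2*(-35)) = -11076 - (-5)*(-1)/(2*35) = -11076 - 1*1/14 = -11076 - 1/14 = -155065/14 ≈ -11076.)
F + A(-70) = -155065/14 - 70 = -156045/14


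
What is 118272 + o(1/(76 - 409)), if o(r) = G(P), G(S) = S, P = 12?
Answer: 118284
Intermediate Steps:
o(r) = 12
118272 + o(1/(76 - 409)) = 118272 + 12 = 118284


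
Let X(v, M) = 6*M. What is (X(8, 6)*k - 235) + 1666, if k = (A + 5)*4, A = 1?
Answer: 2295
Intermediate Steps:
k = 24 (k = (1 + 5)*4 = 6*4 = 24)
(X(8, 6)*k - 235) + 1666 = ((6*6)*24 - 235) + 1666 = (36*24 - 235) + 1666 = (864 - 235) + 1666 = 629 + 1666 = 2295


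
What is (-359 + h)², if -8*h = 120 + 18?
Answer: 2265025/16 ≈ 1.4156e+5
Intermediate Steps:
h = -69/4 (h = -(120 + 18)/8 = -⅛*138 = -69/4 ≈ -17.250)
(-359 + h)² = (-359 - 69/4)² = (-1505/4)² = 2265025/16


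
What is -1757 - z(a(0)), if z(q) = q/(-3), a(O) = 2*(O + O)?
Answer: -1757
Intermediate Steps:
a(O) = 4*O (a(O) = 2*(2*O) = 4*O)
z(q) = -q/3 (z(q) = q*(-⅓) = -q/3)
-1757 - z(a(0)) = -1757 - (-1)*4*0/3 = -1757 - (-1)*0/3 = -1757 - 1*0 = -1757 + 0 = -1757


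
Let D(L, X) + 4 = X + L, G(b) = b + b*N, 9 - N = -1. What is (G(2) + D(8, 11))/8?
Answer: 37/8 ≈ 4.6250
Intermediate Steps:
N = 10 (N = 9 - 1*(-1) = 9 + 1 = 10)
G(b) = 11*b (G(b) = b + b*10 = b + 10*b = 11*b)
D(L, X) = -4 + L + X (D(L, X) = -4 + (X + L) = -4 + (L + X) = -4 + L + X)
(G(2) + D(8, 11))/8 = (11*2 + (-4 + 8 + 11))/8 = (22 + 15)/8 = (1/8)*37 = 37/8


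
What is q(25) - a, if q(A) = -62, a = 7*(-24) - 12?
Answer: 118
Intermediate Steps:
a = -180 (a = -168 - 12 = -180)
q(25) - a = -62 - 1*(-180) = -62 + 180 = 118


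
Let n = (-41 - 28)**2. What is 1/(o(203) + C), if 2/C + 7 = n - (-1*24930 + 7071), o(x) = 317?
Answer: 22613/7168323 ≈ 0.0031546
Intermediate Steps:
n = 4761 (n = (-69)**2 = 4761)
C = 2/22613 (C = 2/(-7 + (4761 - (-1*24930 + 7071))) = 2/(-7 + (4761 - (-24930 + 7071))) = 2/(-7 + (4761 - 1*(-17859))) = 2/(-7 + (4761 + 17859)) = 2/(-7 + 22620) = 2/22613 ≈ 8.8445e-5)
1/(o(203) + C) = 1/(317 + 2/22613) = 1/(7168323/22613) = 22613/7168323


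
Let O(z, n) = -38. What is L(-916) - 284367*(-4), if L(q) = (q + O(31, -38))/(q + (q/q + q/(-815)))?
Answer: 15984852474/14053 ≈ 1.1375e+6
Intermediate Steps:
L(q) = (-38 + q)/(1 + 814*q/815) (L(q) = (q - 38)/(q + (q/q + q/(-815))) = (-38 + q)/(q + (1 + q*(-1/815))) = (-38 + q)/(q + (1 - q/815)) = (-38 + q)/(1 + 814*q/815))
L(-916) - 284367*(-4) = 815*(-38 - 916)/(815 + 814*(-916)) - 284367*(-4) = 815*(-954)/(815 - 745624) + 1137468 = 815*(-954)/(-744809) + 1137468 = 815*(-1/744809)*(-954) + 1137468 = 14670/14053 + 1137468 = 15984852474/14053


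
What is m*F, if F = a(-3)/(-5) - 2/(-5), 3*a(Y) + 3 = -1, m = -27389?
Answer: -54778/3 ≈ -18259.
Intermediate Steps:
a(Y) = -4/3 (a(Y) = -1 + (⅓)*(-1) = -1 - ⅓ = -4/3)
F = ⅔ (F = -4/3/(-5) - 2/(-5) = -4/3*(-⅕) - 2*(-⅕) = 4/15 + ⅖ = ⅔ ≈ 0.66667)
m*F = -27389*⅔ = -54778/3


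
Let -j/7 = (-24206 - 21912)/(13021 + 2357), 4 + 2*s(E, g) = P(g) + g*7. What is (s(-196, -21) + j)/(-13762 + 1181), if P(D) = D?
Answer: 499841/96735309 ≈ 0.0051671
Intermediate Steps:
s(E, g) = -2 + 4*g (s(E, g) = -2 + (g + g*7)/2 = -2 + (g + 7*g)/2 = -2 + (8*g)/2 = -2 + 4*g)
j = 161413/7689 (j = -7*(-24206 - 21912)/(13021 + 2357) = -(-322826)/15378 = -7*(-23059/7689) = 161413/7689 ≈ 20.993)
(s(-196, -21) + j)/(-13762 + 1181) = ((-2 + 4*(-21)) + 161413/7689)/(-13762 + 1181) = ((-2 - 84) + 161413/7689)/(-12581) = (-86 + 161413/7689)*(-1/12581) = -499841/7689*(-1/12581) = 499841/96735309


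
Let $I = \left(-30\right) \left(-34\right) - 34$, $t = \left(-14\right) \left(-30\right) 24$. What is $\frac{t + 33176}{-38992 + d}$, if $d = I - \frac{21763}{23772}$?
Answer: $- \frac{146897376}{129071485} \approx -1.1381$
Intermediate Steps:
$t = 10080$ ($t = 420 \cdot 24 = 10080$)
$I = 986$ ($I = 1020 - 34 = 986$)
$d = \frac{3345347}{3396}$ ($d = 986 - \frac{21763}{23772} = 986 - 21763 \cdot \frac{1}{23772} = 986 - \frac{3109}{3396} = \frac{3345347}{3396} \approx 985.08$)
$\frac{t + 33176}{-38992 + d} = \frac{10080 + 33176}{-38992 + \frac{3345347}{3396}} = \frac{43256}{- \frac{129071485}{3396}} = 43256 \left(- \frac{3396}{129071485}\right) = - \frac{146897376}{129071485}$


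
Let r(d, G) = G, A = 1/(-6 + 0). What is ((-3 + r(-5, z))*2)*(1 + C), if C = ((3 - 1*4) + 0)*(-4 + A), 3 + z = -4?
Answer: -310/3 ≈ -103.33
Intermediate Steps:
z = -7 (z = -3 - 4 = -7)
A = -1/6 (A = 1/(-6) = -1/6 ≈ -0.16667)
C = 25/6 (C = ((3 - 1*4) + 0)*(-4 - 1/6) = ((3 - 4) + 0)*(-25/6) = (-1 + 0)*(-25/6) = -1*(-25/6) = 25/6 ≈ 4.1667)
((-3 + r(-5, z))*2)*(1 + C) = ((-3 - 7)*2)*(1 + 25/6) = -10*2*(31/6) = -20*31/6 = -310/3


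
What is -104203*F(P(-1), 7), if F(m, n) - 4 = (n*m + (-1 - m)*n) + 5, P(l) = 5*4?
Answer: -208406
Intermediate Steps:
P(l) = 20
F(m, n) = 9 + m*n + n*(-1 - m) (F(m, n) = 4 + ((n*m + (-1 - m)*n) + 5) = 4 + ((m*n + n*(-1 - m)) + 5) = 4 + (5 + m*n + n*(-1 - m)) = 9 + m*n + n*(-1 - m))
-104203*F(P(-1), 7) = -104203*(9 - 1*7) = -104203*(9 - 7) = -104203*2 = -208406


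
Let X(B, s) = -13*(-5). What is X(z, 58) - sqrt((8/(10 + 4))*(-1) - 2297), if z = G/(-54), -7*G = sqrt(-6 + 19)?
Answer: 65 - 3*I*sqrt(12509)/7 ≈ 65.0 - 47.933*I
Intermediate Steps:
G = -sqrt(13)/7 (G = -sqrt(-6 + 19)/7 = -sqrt(13)/7 ≈ -0.51508)
z = sqrt(13)/378 (z = -sqrt(13)/7/(-54) = -sqrt(13)/7*(-1/54) = sqrt(13)/378 ≈ 0.0095385)
X(B, s) = 65
X(z, 58) - sqrt((8/(10 + 4))*(-1) - 2297) = 65 - sqrt((8/(10 + 4))*(-1) - 2297) = 65 - sqrt((8/14)*(-1) - 2297) = 65 - sqrt((8*(1/14))*(-1) - 2297) = 65 - sqrt((4/7)*(-1) - 2297) = 65 - sqrt(-4/7 - 2297) = 65 - sqrt(-16083/7) = 65 - 3*I*sqrt(12509)/7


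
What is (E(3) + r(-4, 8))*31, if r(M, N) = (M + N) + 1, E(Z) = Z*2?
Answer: 341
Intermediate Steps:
E(Z) = 2*Z
r(M, N) = 1 + M + N
(E(3) + r(-4, 8))*31 = (2*3 + (1 - 4 + 8))*31 = (6 + 5)*31 = 11*31 = 341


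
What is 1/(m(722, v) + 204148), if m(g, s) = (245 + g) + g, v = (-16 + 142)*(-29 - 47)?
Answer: 1/205837 ≈ 4.8582e-6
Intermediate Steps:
v = -9576 (v = 126*(-76) = -9576)
m(g, s) = 245 + 2*g
1/(m(722, v) + 204148) = 1/((245 + 2*722) + 204148) = 1/((245 + 1444) + 204148) = 1/(1689 + 204148) = 1/205837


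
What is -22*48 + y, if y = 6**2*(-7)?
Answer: -1308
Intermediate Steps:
y = -252 (y = 36*(-7) = -252)
-22*48 + y = -22*48 - 252 = -1056 - 252 = -1308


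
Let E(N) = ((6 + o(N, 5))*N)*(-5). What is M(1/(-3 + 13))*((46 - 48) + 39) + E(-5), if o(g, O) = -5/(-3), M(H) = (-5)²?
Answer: 3350/3 ≈ 1116.7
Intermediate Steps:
M(H) = 25
o(g, O) = 5/3 (o(g, O) = -5*(-⅓) = 5/3)
E(N) = -115*N/3 (E(N) = ((6 + 5/3)*N)*(-5) = (23*N/3)*(-5) = -115*N/3)
M(1/(-3 + 13))*((46 - 48) + 39) + E(-5) = 25*((46 - 48) + 39) - 115/3*(-5) = 25*(-2 + 39) + 575/3 = 25*37 + 575/3 = 925 + 575/3 = 3350/3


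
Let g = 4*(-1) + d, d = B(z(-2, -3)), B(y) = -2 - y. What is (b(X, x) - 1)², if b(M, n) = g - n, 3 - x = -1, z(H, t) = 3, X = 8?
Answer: 196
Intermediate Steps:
x = 4 (x = 3 - 1*(-1) = 3 + 1 = 4)
d = -5 (d = -2 - 1*3 = -2 - 3 = -5)
g = -9 (g = 4*(-1) - 5 = -4 - 5 = -9)
b(M, n) = -9 - n
(b(X, x) - 1)² = ((-9 - 1*4) - 1)² = ((-9 - 4) - 1)² = (-13 - 1)² = (-14)² = 196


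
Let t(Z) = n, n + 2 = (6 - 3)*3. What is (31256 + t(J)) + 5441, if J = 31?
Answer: 36704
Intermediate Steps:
n = 7 (n = -2 + (6 - 3)*3 = -2 + 3*3 = -2 + 9 = 7)
t(Z) = 7
(31256 + t(J)) + 5441 = (31256 + 7) + 5441 = 31263 + 5441 = 36704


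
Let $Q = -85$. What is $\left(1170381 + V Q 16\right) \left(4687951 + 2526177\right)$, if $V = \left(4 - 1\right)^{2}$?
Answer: $8354977416048$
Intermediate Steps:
$V = 9$ ($V = 3^{2} = 9$)
$\left(1170381 + V Q 16\right) \left(4687951 + 2526177\right) = \left(1170381 + 9 \left(\left(-85\right) 16\right)\right) \left(4687951 + 2526177\right) = \left(1170381 + 9 \left(-1360\right)\right) 7214128 = \left(1170381 - 12240\right) 7214128 = 1158141 \cdot 7214128 = 8354977416048$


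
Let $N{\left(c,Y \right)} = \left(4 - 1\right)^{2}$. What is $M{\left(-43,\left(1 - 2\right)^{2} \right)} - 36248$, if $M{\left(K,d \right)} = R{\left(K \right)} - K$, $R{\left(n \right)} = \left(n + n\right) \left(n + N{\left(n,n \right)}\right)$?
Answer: $-33281$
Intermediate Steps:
$N{\left(c,Y \right)} = 9$ ($N{\left(c,Y \right)} = 3^{2} = 9$)
$R{\left(n \right)} = 2 n \left(9 + n\right)$ ($R{\left(n \right)} = \left(n + n\right) \left(n + 9\right) = 2 n \left(9 + n\right)$)
$M{\left(K,d \right)} = - K + 2 K \left(9 + K\right)$ ($M{\left(K,d \right)} = 2 K \left(9 + K\right) - K = - K + 2 K \left(9 + K\right)$)
$M{\left(-43,\left(1 - 2\right)^{2} \right)} - 36248 = - 43 \left(17 + 2 \left(-43\right)\right) - 36248 = - 43 \left(17 - 86\right) - 36248 = \left(-43\right) \left(-69\right) - 36248 = 2967 - 36248 = -33281$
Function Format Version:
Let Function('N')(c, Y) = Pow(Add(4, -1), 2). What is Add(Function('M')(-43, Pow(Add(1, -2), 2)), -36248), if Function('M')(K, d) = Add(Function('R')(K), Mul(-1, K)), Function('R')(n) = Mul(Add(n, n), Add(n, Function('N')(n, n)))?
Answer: -33281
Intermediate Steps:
Function('N')(c, Y) = 9 (Function('N')(c, Y) = Pow(3, 2) = 9)
Function('R')(n) = Mul(2, n, Add(9, n)) (Function('R')(n) = Mul(Add(n, n), Add(n, 9)) = Mul(Mul(2, n), Add(9, n)) = Mul(2, n, Add(9, n)))
Function('M')(K, d) = Add(Mul(-1, K), Mul(2, K, Add(9, K))) (Function('M')(K, d) = Add(Mul(2, K, Add(9, K)), Mul(-1, K)) = Add(Mul(-1, K), Mul(2, K, Add(9, K))))
Add(Function('M')(-43, Pow(Add(1, -2), 2)), -36248) = Add(Mul(-43, Add(17, Mul(2, -43))), -36248) = Add(Mul(-43, Add(17, -86)), -36248) = Add(Mul(-43, -69), -36248) = Add(2967, -36248) = -33281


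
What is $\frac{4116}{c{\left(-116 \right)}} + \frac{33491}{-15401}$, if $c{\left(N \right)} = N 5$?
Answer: $- \frac{20703824}{2233145} \approx -9.2711$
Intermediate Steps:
$c{\left(N \right)} = 5 N$
$\frac{4116}{c{\left(-116 \right)}} + \frac{33491}{-15401} = \frac{4116}{5 \left(-116\right)} + \frac{33491}{-15401} = \frac{4116}{-580} + 33491 \left(- \frac{1}{15401}\right) = 4116 \left(- \frac{1}{580}\right) - \frac{33491}{15401} = - \frac{1029}{145} - \frac{33491}{15401} = - \frac{20703824}{2233145}$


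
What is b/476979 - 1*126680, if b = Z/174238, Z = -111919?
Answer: -10528104591925279/83107867002 ≈ -1.2668e+5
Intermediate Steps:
b = -111919/174238 ≈ -0.64233
b/476979 - 1*126680 = -111919/174238/476979 - 1*126680 = -111919/174238*1/476979 - 126680 = -111919/83107867002 - 126680 = -10528104591925279/83107867002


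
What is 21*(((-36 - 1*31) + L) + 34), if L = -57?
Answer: -1890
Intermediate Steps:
21*(((-36 - 1*31) + L) + 34) = 21*(((-36 - 1*31) - 57) + 34) = 21*(((-36 - 31) - 57) + 34) = 21*((-67 - 57) + 34) = 21*(-124 + 34) = 21*(-90) = -1890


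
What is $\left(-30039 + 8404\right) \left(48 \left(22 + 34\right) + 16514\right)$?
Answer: $-415435270$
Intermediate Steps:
$\left(-30039 + 8404\right) \left(48 \left(22 + 34\right) + 16514\right) = - 21635 \left(48 \cdot 56 + 16514\right) = - 21635 \left(2688 + 16514\right) = \left(-21635\right) 19202 = -415435270$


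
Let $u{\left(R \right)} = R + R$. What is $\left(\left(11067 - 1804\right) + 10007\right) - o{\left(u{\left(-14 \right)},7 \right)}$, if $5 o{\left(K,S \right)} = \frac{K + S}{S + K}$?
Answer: $\frac{96349}{5} \approx 19270.0$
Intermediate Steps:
$u{\left(R \right)} = 2 R$
$o{\left(K,S \right)} = \frac{1}{5}$ ($o{\left(K,S \right)} = \frac{\left(K + S\right) \frac{1}{S + K}}{5} = \frac{\left(K + S\right) \frac{1}{K + S}}{5} = \frac{1}{5} \cdot 1 = \frac{1}{5}$)
$\left(\left(11067 - 1804\right) + 10007\right) - o{\left(u{\left(-14 \right)},7 \right)} = \left(\left(11067 - 1804\right) + 10007\right) - \frac{1}{5} = \left(9263 + 10007\right) - \frac{1}{5} = 19270 - \frac{1}{5} = \frac{96349}{5}$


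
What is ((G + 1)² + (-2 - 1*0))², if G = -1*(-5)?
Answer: 1156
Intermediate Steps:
G = 5
((G + 1)² + (-2 - 1*0))² = ((5 + 1)² + (-2 - 1*0))² = (6² + (-2 + 0))² = (36 - 2)² = 34² = 1156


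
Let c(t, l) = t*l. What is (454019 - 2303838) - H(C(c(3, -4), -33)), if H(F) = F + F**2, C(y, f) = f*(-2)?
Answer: -1854241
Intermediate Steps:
c(t, l) = l*t
C(y, f) = -2*f
(454019 - 2303838) - H(C(c(3, -4), -33)) = (454019 - 2303838) - (-2*(-33))*(1 - 2*(-33)) = -1849819 - 66*(1 + 66) = -1849819 - 66*67 = -1849819 - 1*4422 = -1849819 - 4422 = -1854241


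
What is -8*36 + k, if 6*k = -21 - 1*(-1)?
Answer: -874/3 ≈ -291.33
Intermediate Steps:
k = -10/3 (k = (-21 - 1*(-1))/6 = (-21 + 1)/6 = (⅙)*(-20) = -10/3 ≈ -3.3333)
-8*36 + k = -8*36 - 10/3 = -288 - 10/3 = -874/3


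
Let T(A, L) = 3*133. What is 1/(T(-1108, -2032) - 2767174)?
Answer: -1/2766775 ≈ -3.6143e-7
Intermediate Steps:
T(A, L) = 399
1/(T(-1108, -2032) - 2767174) = 1/(399 - 2767174) = 1/(-2766775) = -1/2766775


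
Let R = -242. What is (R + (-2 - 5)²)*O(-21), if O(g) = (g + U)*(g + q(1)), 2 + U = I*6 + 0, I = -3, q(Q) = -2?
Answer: -181999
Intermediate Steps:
U = -20 (U = -2 + (-3*6 + 0) = -2 + (-18 + 0) = -2 - 18 = -20)
O(g) = (-20 + g)*(-2 + g) (O(g) = (g - 20)*(g - 2) = (-20 + g)*(-2 + g))
(R + (-2 - 5)²)*O(-21) = (-242 + (-2 - 5)²)*(40 + (-21)² - 22*(-21)) = (-242 + (-7)²)*(40 + 441 + 462) = (-242 + 49)*943 = -193*943 = -181999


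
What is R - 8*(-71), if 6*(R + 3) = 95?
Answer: 3485/6 ≈ 580.83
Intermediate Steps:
R = 77/6 (R = -3 + (1/6)*95 = -3 + 95/6 = 77/6 ≈ 12.833)
R - 8*(-71) = 77/6 - 8*(-71) = 77/6 + 568 = 3485/6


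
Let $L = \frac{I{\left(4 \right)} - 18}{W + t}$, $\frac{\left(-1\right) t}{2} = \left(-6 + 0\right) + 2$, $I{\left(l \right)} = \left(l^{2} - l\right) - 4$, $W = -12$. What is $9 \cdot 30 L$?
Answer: $675$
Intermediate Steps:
$I{\left(l \right)} = -4 + l^{2} - l$
$t = 8$ ($t = - 2 \left(\left(-6 + 0\right) + 2\right) = - 2 \left(-6 + 2\right) = \left(-2\right) \left(-4\right) = 8$)
$L = \frac{5}{2}$ ($L = \frac{\left(-4 + 4^{2} - 4\right) - 18}{-12 + 8} = \frac{\left(-4 + 16 - 4\right) - 18}{-4} = \left(8 - 18\right) \left(- \frac{1}{4}\right) = \left(-10\right) \left(- \frac{1}{4}\right) = \frac{5}{2} \approx 2.5$)
$9 \cdot 30 L = 9 \cdot 30 \cdot \frac{5}{2} = 270 \cdot \frac{5}{2} = 675$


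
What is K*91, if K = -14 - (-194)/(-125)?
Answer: -176904/125 ≈ -1415.2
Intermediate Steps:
K = -1944/125 (K = -14 - (-194)*(-1)/125 = -14 - 1*194/125 = -14 - 194/125 = -1944/125 ≈ -15.552)
K*91 = -1944/125*91 = -176904/125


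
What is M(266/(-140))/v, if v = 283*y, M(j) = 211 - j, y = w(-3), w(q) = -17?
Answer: -2129/48110 ≈ -0.044253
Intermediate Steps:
y = -17
v = -4811 (v = 283*(-17) = -4811)
M(266/(-140))/v = (211 - 266/(-140))/(-4811) = (211 - 266*(-1)/140)*(-1/4811) = (211 - 1*(-19/10))*(-1/4811) = (211 + 19/10)*(-1/4811) = (2129/10)*(-1/4811) = -2129/48110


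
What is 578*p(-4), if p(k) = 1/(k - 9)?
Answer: -578/13 ≈ -44.462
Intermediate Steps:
p(k) = 1/(-9 + k)
578*p(-4) = 578/(-9 - 4) = 578/(-13) = 578*(-1/13) = -578/13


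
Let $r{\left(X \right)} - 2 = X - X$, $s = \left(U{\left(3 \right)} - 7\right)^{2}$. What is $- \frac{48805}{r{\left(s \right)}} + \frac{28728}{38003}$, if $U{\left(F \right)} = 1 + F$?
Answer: $- \frac{264954137}{10858} \approx -24402.0$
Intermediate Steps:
$s = 9$ ($s = \left(\left(1 + 3\right) - 7\right)^{2} = \left(4 - 7\right)^{2} = \left(-3\right)^{2} = 9$)
$r{\left(X \right)} = 2$ ($r{\left(X \right)} = 2 + \left(X - X\right) = 2 + 0 = 2$)
$- \frac{48805}{r{\left(s \right)}} + \frac{28728}{38003} = - \frac{48805}{2} + \frac{28728}{38003} = \left(-48805\right) \frac{1}{2} + 28728 \cdot \frac{1}{38003} = - \frac{48805}{2} + \frac{4104}{5429} = - \frac{264954137}{10858}$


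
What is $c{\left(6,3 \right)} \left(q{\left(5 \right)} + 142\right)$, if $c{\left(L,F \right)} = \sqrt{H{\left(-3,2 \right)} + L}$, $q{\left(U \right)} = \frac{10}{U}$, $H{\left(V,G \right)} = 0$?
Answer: $144 \sqrt{6} \approx 352.73$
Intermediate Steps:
$c{\left(L,F \right)} = \sqrt{L}$ ($c{\left(L,F \right)} = \sqrt{0 + L} = \sqrt{L}$)
$c{\left(6,3 \right)} \left(q{\left(5 \right)} + 142\right) = \sqrt{6} \left(\frac{10}{5} + 142\right) = \sqrt{6} \left(10 \cdot \frac{1}{5} + 142\right) = \sqrt{6} \left(2 + 142\right) = \sqrt{6} \cdot 144 = 144 \sqrt{6}$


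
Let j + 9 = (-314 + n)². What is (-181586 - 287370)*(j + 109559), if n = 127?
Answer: -67773052164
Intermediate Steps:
j = 34960 (j = -9 + (-314 + 127)² = -9 + (-187)² = -9 + 34969 = 34960)
(-181586 - 287370)*(j + 109559) = (-181586 - 287370)*(34960 + 109559) = -468956*144519 = -67773052164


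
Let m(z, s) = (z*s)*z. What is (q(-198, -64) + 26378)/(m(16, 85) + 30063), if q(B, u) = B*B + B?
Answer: 65384/51823 ≈ 1.2617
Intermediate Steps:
m(z, s) = s*z² (m(z, s) = (s*z)*z = s*z²)
q(B, u) = B + B² (q(B, u) = B² + B = B + B²)
(q(-198, -64) + 26378)/(m(16, 85) + 30063) = (-198*(1 - 198) + 26378)/(85*16² + 30063) = (-198*(-197) + 26378)/(85*256 + 30063) = (39006 + 26378)/(21760 + 30063) = 65384/51823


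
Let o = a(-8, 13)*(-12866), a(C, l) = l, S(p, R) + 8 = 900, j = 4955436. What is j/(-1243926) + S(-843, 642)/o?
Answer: -23054052680/5779349303 ≈ -3.9890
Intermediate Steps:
S(p, R) = 892 (S(p, R) = -8 + 900 = 892)
o = -167258 (o = 13*(-12866) = -167258)
j/(-1243926) + S(-843, 642)/o = 4955436/(-1243926) + 892/(-167258) = 4955436*(-1/1243926) + 892*(-1/167258) = -275302/69107 - 446/83629 = -23054052680/5779349303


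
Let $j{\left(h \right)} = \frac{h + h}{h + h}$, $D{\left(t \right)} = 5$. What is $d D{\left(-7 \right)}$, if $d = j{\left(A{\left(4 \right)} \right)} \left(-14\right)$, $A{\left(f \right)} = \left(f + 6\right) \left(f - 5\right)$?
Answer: $-70$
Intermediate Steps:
$A{\left(f \right)} = \left(-5 + f\right) \left(6 + f\right)$ ($A{\left(f \right)} = \left(6 + f\right) \left(-5 + f\right) = \left(-5 + f\right) \left(6 + f\right)$)
$j{\left(h \right)} = 1$ ($j{\left(h \right)} = \frac{2 h}{2 h} = 2 h \frac{1}{2 h} = 1$)
$d = -14$ ($d = 1 \left(-14\right) = -14$)
$d D{\left(-7 \right)} = \left(-14\right) 5 = -70$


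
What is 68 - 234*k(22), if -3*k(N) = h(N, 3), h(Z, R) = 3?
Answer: 302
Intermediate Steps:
k(N) = -1 (k(N) = -1/3*3 = -1)
68 - 234*k(22) = 68 - 234*(-1) = 68 + 234 = 302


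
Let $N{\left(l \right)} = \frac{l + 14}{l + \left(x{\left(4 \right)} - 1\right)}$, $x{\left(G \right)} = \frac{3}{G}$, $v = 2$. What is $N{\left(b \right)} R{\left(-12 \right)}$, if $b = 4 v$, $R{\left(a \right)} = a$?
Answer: $- \frac{1056}{31} \approx -34.065$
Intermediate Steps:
$b = 8$ ($b = 4 \cdot 2 = 8$)
$N{\left(l \right)} = \frac{14 + l}{- \frac{1}{4} + l}$ ($N{\left(l \right)} = \frac{l + 14}{l - \left(1 - \frac{3}{4}\right)} = \frac{14 + l}{l + \left(3 \cdot \frac{1}{4} - 1\right)} = \frac{14 + l}{l + \left(\frac{3}{4} - 1\right)} = \frac{14 + l}{l - \frac{1}{4}} = \frac{14 + l}{- \frac{1}{4} + l}$)
$N{\left(b \right)} R{\left(-12 \right)} = \frac{4 \left(14 + 8\right)}{-1 + 4 \cdot 8} \left(-12\right) = 4 \frac{1}{-1 + 32} \cdot 22 \left(-12\right) = 4 \cdot \frac{1}{31} \cdot 22 \left(-12\right) = \frac{88}{31} \left(-12\right) = - \frac{1056}{31}$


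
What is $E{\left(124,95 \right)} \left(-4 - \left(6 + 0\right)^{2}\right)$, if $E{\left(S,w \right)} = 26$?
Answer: $-1040$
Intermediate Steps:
$E{\left(124,95 \right)} \left(-4 - \left(6 + 0\right)^{2}\right) = 26 \left(-4 - \left(6 + 0\right)^{2}\right) = 26 \left(-4 - 6^{2}\right) = 26 \left(-4 - 36\right) = 26 \left(-40\right) = -1040$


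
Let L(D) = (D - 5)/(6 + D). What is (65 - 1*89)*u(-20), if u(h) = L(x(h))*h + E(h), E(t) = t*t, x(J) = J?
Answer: -61200/7 ≈ -8742.9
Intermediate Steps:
E(t) = t²
L(D) = (-5 + D)/(6 + D)
u(h) = h² + h*(-5 + h)/(6 + h) (u(h) = ((-5 + h)/(6 + h))*h + h² = h*(-5 + h)/(6 + h) + h² = h² + h*(-5 + h)/(6 + h))
(65 - 1*89)*u(-20) = (65 - 1*89)*(-20*(-5 - 20 - 20*(6 - 20))/(6 - 20)) = (65 - 89)*(-20*(-5 - 20 - 20*(-14))/(-14)) = -(-480)*(-1)*(-5 - 20 + 280)/14 = -(-480)*(-1)*255/14 = -24*2550/7 = -61200/7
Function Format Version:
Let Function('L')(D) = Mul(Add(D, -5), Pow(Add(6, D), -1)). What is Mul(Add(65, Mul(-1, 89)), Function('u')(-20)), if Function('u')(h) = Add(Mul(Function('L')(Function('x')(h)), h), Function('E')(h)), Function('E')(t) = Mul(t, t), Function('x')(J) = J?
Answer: Rational(-61200, 7) ≈ -8742.9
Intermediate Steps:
Function('E')(t) = Pow(t, 2)
Function('L')(D) = Mul(Pow(Add(6, D), -1), Add(-5, D)) (Function('L')(D) = Mul(Add(-5, D), Pow(Add(6, D), -1)) = Mul(Pow(Add(6, D), -1), Add(-5, D)))
Function('u')(h) = Add(Pow(h, 2), Mul(h, Pow(Add(6, h), -1), Add(-5, h))) (Function('u')(h) = Add(Mul(Mul(Pow(Add(6, h), -1), Add(-5, h)), h), Pow(h, 2)) = Add(Mul(h, Pow(Add(6, h), -1), Add(-5, h)), Pow(h, 2)) = Add(Pow(h, 2), Mul(h, Pow(Add(6, h), -1), Add(-5, h))))
Mul(Add(65, Mul(-1, 89)), Function('u')(-20)) = Mul(Add(65, Mul(-1, 89)), Mul(-20, Pow(Add(6, -20), -1), Add(-5, -20, Mul(-20, Add(6, -20))))) = Mul(Add(65, -89), Mul(-20, Pow(-14, -1), Add(-5, -20, Mul(-20, -14)))) = Mul(-24, Mul(-20, Rational(-1, 14), Add(-5, -20, 280))) = Mul(-24, Mul(-20, Rational(-1, 14), 255)) = Mul(-24, Rational(2550, 7)) = Rational(-61200, 7)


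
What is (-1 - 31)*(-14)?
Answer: 448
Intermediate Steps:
(-1 - 31)*(-14) = -32*(-14) = 448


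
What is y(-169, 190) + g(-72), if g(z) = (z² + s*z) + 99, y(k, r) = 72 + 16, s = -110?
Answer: 13291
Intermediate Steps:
y(k, r) = 88
g(z) = 99 + z² - 110*z (g(z) = (z² - 110*z) + 99 = 99 + z² - 110*z)
y(-169, 190) + g(-72) = 88 + (99 + (-72)² - 110*(-72)) = 88 + (99 + 5184 + 7920) = 88 + 13203 = 13291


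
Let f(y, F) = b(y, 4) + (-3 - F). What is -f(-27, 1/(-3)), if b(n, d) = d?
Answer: -4/3 ≈ -1.3333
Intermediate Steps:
f(y, F) = 1 - F (f(y, F) = 4 + (-3 - F) = 1 - F)
-f(-27, 1/(-3)) = -(1 - 1/(-3)) = -(1 - 1*(-⅓)) = -(1 + ⅓) = -1*4/3 = -4/3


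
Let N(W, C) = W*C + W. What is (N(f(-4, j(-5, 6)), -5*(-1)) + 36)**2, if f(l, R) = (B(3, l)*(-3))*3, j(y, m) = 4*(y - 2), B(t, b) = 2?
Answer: 5184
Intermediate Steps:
j(y, m) = -8 + 4*y (j(y, m) = 4*(-2 + y) = -8 + 4*y)
f(l, R) = -18 (f(l, R) = (2*(-3))*3 = -6*3 = -18)
N(W, C) = W + C*W (N(W, C) = C*W + W = W + C*W)
(N(f(-4, j(-5, 6)), -5*(-1)) + 36)**2 = (-18*(1 - 5*(-1)) + 36)**2 = (-18*(1 + 5) + 36)**2 = (-18*6 + 36)**2 = (-108 + 36)**2 = (-72)**2 = 5184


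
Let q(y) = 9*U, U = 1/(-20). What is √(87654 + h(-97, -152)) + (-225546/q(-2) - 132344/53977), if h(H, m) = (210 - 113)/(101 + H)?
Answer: 81161579248/161931 + √350713/2 ≈ 5.0151e+5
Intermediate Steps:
U = -1/20 ≈ -0.050000
h(H, m) = 97/(101 + H)
q(y) = -9/20 (q(y) = 9*(-1/20) = -9/20)
√(87654 + h(-97, -152)) + (-225546/q(-2) - 132344/53977) = √(87654 + 97/(101 - 97)) + (-225546/(-9/20) - 132344/53977) = √(87654 + 97/4) + (-225546*(-20/9) - 132344*1/53977) = √(87654 + 97*(¼)) + (1503640/3 - 132344/53977) = √(87654 + 97/4) + 81161579248/161931 = √(350713/4) + 81161579248/161931 = √350713/2 + 81161579248/161931 = 81161579248/161931 + √350713/2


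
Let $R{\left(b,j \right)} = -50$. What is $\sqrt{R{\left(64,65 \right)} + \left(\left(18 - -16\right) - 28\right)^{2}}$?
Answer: $i \sqrt{14} \approx 3.7417 i$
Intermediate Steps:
$\sqrt{R{\left(64,65 \right)} + \left(\left(18 - -16\right) - 28\right)^{2}} = \sqrt{-50 + \left(\left(18 - -16\right) - 28\right)^{2}} = \sqrt{-50 + \left(\left(18 + 16\right) - 28\right)^{2}} = \sqrt{-50 + \left(34 - 28\right)^{2}} = \sqrt{-50 + 6^{2}} = \sqrt{-50 + 36} = \sqrt{-14} = i \sqrt{14}$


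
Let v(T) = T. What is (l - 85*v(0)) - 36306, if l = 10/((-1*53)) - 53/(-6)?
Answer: -11542559/318 ≈ -36297.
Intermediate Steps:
l = 2749/318 (l = 10/(-53) - 53*(-1/6) = 10*(-1/53) + 53/6 = -10/53 + 53/6 = 2749/318 ≈ 8.6447)
(l - 85*v(0)) - 36306 = (2749/318 - 85*0) - 36306 = (2749/318 + 0) - 36306 = 2749/318 - 36306 = -11542559/318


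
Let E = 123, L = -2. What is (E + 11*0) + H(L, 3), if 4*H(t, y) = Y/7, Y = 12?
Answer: 864/7 ≈ 123.43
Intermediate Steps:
H(t, y) = 3/7 (H(t, y) = (12/7)/4 = (12*(1/7))/4 = (1/4)*(12/7) = 3/7)
(E + 11*0) + H(L, 3) = (123 + 11*0) + 3/7 = (123 + 0) + 3/7 = 123 + 3/7 = 864/7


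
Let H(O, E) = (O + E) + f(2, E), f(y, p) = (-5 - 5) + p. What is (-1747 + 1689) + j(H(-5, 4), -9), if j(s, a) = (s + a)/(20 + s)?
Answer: -770/13 ≈ -59.231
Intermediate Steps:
f(y, p) = -10 + p
H(O, E) = -10 + O + 2*E (H(O, E) = (O + E) + (-10 + E) = (E + O) + (-10 + E) = -10 + O + 2*E)
j(s, a) = (a + s)/(20 + s)
(-1747 + 1689) + j(H(-5, 4), -9) = (-1747 + 1689) + (-9 + (-10 - 5 + 2*4))/(20 + (-10 - 5 + 2*4)) = -58 + (-9 + (-10 - 5 + 8))/(20 + (-10 - 5 + 8)) = -58 + (-9 - 7)/(20 - 7) = -58 - 16/13 = -770/13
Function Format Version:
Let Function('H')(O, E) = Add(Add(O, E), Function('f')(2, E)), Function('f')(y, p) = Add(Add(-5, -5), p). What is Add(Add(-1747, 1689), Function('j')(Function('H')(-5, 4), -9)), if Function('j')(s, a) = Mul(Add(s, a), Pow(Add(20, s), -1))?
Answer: Rational(-770, 13) ≈ -59.231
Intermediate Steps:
Function('f')(y, p) = Add(-10, p)
Function('H')(O, E) = Add(-10, O, Mul(2, E)) (Function('H')(O, E) = Add(Add(O, E), Add(-10, E)) = Add(Add(E, O), Add(-10, E)) = Add(-10, O, Mul(2, E)))
Function('j')(s, a) = Mul(Pow(Add(20, s), -1), Add(a, s)) (Function('j')(s, a) = Mul(Add(a, s), Pow(Add(20, s), -1)) = Mul(Pow(Add(20, s), -1), Add(a, s)))
Add(Add(-1747, 1689), Function('j')(Function('H')(-5, 4), -9)) = Add(Add(-1747, 1689), Mul(Pow(Add(20, Add(-10, -5, Mul(2, 4))), -1), Add(-9, Add(-10, -5, Mul(2, 4))))) = Add(-58, Mul(Pow(Add(20, Add(-10, -5, 8)), -1), Add(-9, Add(-10, -5, 8)))) = Add(-58, Mul(Pow(Add(20, -7), -1), Add(-9, -7))) = Add(-58, Mul(Pow(13, -1), -16)) = Add(-58, Mul(Rational(1, 13), -16)) = Add(-58, Rational(-16, 13)) = Rational(-770, 13)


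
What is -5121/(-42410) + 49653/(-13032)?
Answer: -113280381/30704840 ≈ -3.6893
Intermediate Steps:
-5121/(-42410) + 49653/(-13032) = -5121*(-1/42410) + 49653*(-1/13032) = 5121/42410 - 5517/1448 = -113280381/30704840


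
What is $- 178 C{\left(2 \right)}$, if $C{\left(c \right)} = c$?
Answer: $-356$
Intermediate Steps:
$- 178 C{\left(2 \right)} = \left(-178\right) 2 = -356$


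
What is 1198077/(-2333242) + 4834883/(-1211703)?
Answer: -12732665575817/2827196331126 ≈ -4.5036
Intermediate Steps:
1198077/(-2333242) + 4834883/(-1211703) = 1198077*(-1/2333242) + 4834883*(-1/1211703) = -1198077/2333242 - 4834883/1211703 = -12732665575817/2827196331126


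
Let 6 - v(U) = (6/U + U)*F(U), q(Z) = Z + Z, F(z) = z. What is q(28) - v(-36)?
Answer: 1352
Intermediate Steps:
q(Z) = 2*Z
v(U) = 6 - U*(U + 6/U) (v(U) = 6 - (6/U + U)*U = 6 - (U + 6/U)*U = 6 - U*(U + 6/U))
q(28) - v(-36) = 2*28 - (-1)*(-36)² = 56 - (-1)*1296 = 56 - 1*(-1296) = 56 + 1296 = 1352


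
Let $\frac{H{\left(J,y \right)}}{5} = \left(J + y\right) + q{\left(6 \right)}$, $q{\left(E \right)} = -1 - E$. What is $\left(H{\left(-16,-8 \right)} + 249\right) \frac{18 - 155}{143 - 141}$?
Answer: $-6439$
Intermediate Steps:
$H{\left(J,y \right)} = -35 + 5 J + 5 y$ ($H{\left(J,y \right)} = 5 \left(\left(J + y\right) - 7\right) = 5 \left(-7 + J + y\right) = -35 + 5 J + 5 y$)
$\left(H{\left(-16,-8 \right)} + 249\right) \frac{18 - 155}{143 - 141} = \left(\left(-35 + 5 \left(-16\right) + 5 \left(-8\right)\right) + 249\right) \frac{18 - 155}{143 - 141} = \left(\left(-35 - 80 - 40\right) + 249\right) \left(- \frac{137}{2}\right) = \left(-155 + 249\right) \left(\left(-137\right) \frac{1}{2}\right) = 94 \left(- \frac{137}{2}\right) = -6439$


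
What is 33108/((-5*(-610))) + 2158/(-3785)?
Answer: 11873188/1154425 ≈ 10.285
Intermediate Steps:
33108/((-5*(-610))) + 2158/(-3785) = 33108/3050 + 2158*(-1/3785) = 33108*(1/3050) - 2158/3785 = 16554/1525 - 2158/3785 = 11873188/1154425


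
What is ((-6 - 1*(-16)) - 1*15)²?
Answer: 25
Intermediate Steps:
((-6 - 1*(-16)) - 1*15)² = ((-6 + 16) - 15)² = (10 - 15)² = (-5)² = 25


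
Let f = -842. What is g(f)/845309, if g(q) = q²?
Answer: 708964/845309 ≈ 0.83870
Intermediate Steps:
g(f)/845309 = (-842)²/845309 = 708964*(1/845309) = 708964/845309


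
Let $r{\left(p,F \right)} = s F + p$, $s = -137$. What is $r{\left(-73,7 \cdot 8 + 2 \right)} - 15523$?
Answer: $-23542$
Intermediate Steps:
$r{\left(p,F \right)} = p - 137 F$ ($r{\left(p,F \right)} = - 137 F + p = p - 137 F$)
$r{\left(-73,7 \cdot 8 + 2 \right)} - 15523 = \left(-73 - 137 \left(7 \cdot 8 + 2\right)\right) - 15523 = \left(-73 - 137 \left(56 + 2\right)\right) - 15523 = \left(-73 - 7946\right) - 15523 = -8019 - 15523 = -23542$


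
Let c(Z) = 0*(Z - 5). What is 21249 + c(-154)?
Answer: 21249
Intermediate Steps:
c(Z) = 0 (c(Z) = 0*(-5 + Z) = 0)
21249 + c(-154) = 21249 + 0 = 21249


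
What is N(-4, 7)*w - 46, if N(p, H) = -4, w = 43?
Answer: -218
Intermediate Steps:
N(-4, 7)*w - 46 = -4*43 - 46 = -172 - 46 = -218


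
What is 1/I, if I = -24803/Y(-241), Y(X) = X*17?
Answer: 241/1459 ≈ 0.16518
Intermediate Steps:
Y(X) = 17*X
I = 1459/241 (I = -24803/(17*(-241)) = -24803/(-4097) = -24803*(-1/4097) = 1459/241 ≈ 6.0539)
1/I = 1/(1459/241) = 241/1459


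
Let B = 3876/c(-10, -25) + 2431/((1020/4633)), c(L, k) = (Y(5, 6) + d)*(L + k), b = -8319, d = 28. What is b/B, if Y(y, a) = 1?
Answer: -20265084/26888969 ≈ -0.75366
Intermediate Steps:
c(L, k) = 29*L + 29*k (c(L, k) = (1 + 28)*(L + k) = 29*(L + k) = 29*L + 29*k)
B = 26888969/2436 (B = 3876/(29*(-10) + 29*(-25)) + 2431/((1020/4633)) = 3876/(-290 - 725) + 2431/((1020*(1/4633))) = 3876/(-1015) + 2431/(1020/4633) = 3876*(-1/1015) + 2431*(4633/1020) = -3876/1015 + 662519/60 = 26888969/2436 ≈ 11038.)
b/B = -8319/26888969/2436 = -8319*2436/26888969 = -20265084/26888969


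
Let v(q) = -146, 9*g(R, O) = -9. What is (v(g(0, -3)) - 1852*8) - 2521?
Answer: -17483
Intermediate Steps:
g(R, O) = -1 (g(R, O) = (⅑)*(-9) = -1)
(v(g(0, -3)) - 1852*8) - 2521 = (-146 - 1852*8) - 2521 = (-146 - 14816) - 2521 = -14962 - 2521 = -17483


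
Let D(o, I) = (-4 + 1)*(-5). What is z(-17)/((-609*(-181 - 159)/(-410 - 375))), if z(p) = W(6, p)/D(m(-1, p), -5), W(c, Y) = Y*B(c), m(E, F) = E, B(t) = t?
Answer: 157/6090 ≈ 0.025780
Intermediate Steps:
W(c, Y) = Y*c
D(o, I) = 15 (D(o, I) = -3*(-5) = 15)
z(p) = 2*p/5 (z(p) = (p*6)/15 = (6*p)*(1/15) = 2*p/5)
z(-17)/((-609*(-181 - 159)/(-410 - 375))) = ((2/5)*(-17))/((-609*(-181 - 159)/(-410 - 375))) = -34/(5*((-609/((-785/(-340)))))) = -34/(5*((-609/((-785*(-1/340)))))) = -34/(5*((-609/157/68))) = -34/(5*((-609*68/157))) = -34/(5*(-41412/157)) = -34/5*(-157/41412) = 157/6090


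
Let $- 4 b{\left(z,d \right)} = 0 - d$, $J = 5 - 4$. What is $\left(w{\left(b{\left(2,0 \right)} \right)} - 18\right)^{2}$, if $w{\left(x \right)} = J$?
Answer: $289$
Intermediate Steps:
$J = 1$ ($J = 5 - 4 = 1$)
$b{\left(z,d \right)} = \frac{d}{4}$ ($b{\left(z,d \right)} = - \frac{0 - d}{4} = - \frac{\left(-1\right) d}{4} = \frac{d}{4}$)
$w{\left(x \right)} = 1$
$\left(w{\left(b{\left(2,0 \right)} \right)} - 18\right)^{2} = \left(1 - 18\right)^{2} = \left(-17\right)^{2} = 289$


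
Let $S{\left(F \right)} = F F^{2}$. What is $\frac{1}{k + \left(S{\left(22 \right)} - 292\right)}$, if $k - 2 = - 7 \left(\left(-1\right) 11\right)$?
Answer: $\frac{1}{10435} \approx 9.5831 \cdot 10^{-5}$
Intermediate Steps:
$S{\left(F \right)} = F^{3}$
$k = 79$ ($k = 2 - 7 \left(\left(-1\right) 11\right) = 2 - -77 = 2 + 77 = 79$)
$\frac{1}{k + \left(S{\left(22 \right)} - 292\right)} = \frac{1}{79 - \left(292 - 22^{3}\right)} = \frac{1}{79 + \left(10648 - 292\right)} = \frac{1}{79 + 10356} = \frac{1}{10435}$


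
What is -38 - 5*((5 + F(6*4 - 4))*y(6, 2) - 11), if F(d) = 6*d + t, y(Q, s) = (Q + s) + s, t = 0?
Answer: -6233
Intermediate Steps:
y(Q, s) = Q + 2*s
F(d) = 6*d (F(d) = 6*d + 0 = 6*d)
-38 - 5*((5 + F(6*4 - 4))*y(6, 2) - 11) = -38 - 5*((5 + 6*(6*4 - 4))*(6 + 2*2) - 11) = -38 - 5*((5 + 6*(24 - 4))*(6 + 4) - 11) = -38 - 5*((5 + 6*20)*10 - 11) = -38 - 5*((5 + 120)*10 - 11) = -38 - 5*(125*10 - 11) = -38 - 5*(1250 - 11) = -38 - 5*1239 = -38 - 6195 = -6233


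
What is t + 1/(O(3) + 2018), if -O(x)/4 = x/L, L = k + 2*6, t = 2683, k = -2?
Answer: 27055377/10084 ≈ 2683.0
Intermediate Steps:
L = 10 (L = -2 + 2*6 = -2 + 12 = 10)
O(x) = -2*x/5 (O(x) = -4*x/10 = -2*x/5)
t + 1/(O(3) + 2018) = 2683 + 1/(-2/5*3 + 2018) = 2683 + 1/(-6/5 + 2018) = 2683 + 1/(10084/5) = 2683 + 5/10084 = 27055377/10084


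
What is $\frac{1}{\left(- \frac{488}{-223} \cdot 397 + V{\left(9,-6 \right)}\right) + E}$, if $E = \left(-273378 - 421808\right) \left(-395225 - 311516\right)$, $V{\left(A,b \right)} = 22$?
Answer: $\frac{223}{109563568286840} \approx 2.0353 \cdot 10^{-12}$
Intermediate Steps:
$E = 491316448826$ ($E = \left(-695186\right) \left(-706741\right) = 491316448826$)
$\frac{1}{\left(- \frac{488}{-223} \cdot 397 + V{\left(9,-6 \right)}\right) + E} = \frac{1}{\left(- \frac{488}{-223} \cdot 397 + 22\right) + 491316448826} = \frac{1}{\left(\left(-488\right) \left(- \frac{1}{223}\right) 397 + 22\right) + 491316448826} = \frac{1}{\left(\frac{488}{223} \cdot 397 + 22\right) + 491316448826} = \frac{1}{\left(\frac{193736}{223} + 22\right) + 491316448826} = \frac{1}{\frac{198642}{223} + 491316448826} = \frac{1}{\frac{109563568286840}{223}} = \frac{223}{109563568286840}$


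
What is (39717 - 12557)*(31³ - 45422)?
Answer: -424537960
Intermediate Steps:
(39717 - 12557)*(31³ - 45422) = 27160*(29791 - 45422) = 27160*(-15631) = -424537960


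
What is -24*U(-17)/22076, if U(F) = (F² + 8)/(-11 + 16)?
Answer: -1782/27595 ≈ -0.064577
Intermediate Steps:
U(F) = 8/5 + F²/5 (U(F) = (8 + F²)/5 = (8 + F²)*(⅕) = 8/5 + F²/5)
-24*U(-17)/22076 = -24*(8/5 + (⅕)*(-17)²)/22076 = -24*(8/5 + (⅕)*289)*(1/22076) = -24*(8/5 + 289/5)*(1/22076) = -24*297/5*(1/22076) = -7128/5*1/22076 = -1782/27595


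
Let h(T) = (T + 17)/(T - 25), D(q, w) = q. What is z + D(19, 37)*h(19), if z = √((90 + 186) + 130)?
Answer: -114 + √406 ≈ -93.851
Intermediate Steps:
z = √406 (z = √(276 + 130) = √406 ≈ 20.149)
h(T) = (17 + T)/(-25 + T)
z + D(19, 37)*h(19) = √406 + 19*((17 + 19)/(-25 + 19)) = √406 + 19*(36/(-6)) = √406 + 19*(-⅙*36) = √406 + 19*(-6) = √406 - 114 = -114 + √406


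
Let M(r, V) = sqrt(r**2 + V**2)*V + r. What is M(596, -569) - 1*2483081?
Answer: -2482485 - 569*sqrt(678977) ≈ -2.9513e+6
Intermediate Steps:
M(r, V) = r + V*sqrt(V**2 + r**2) (M(r, V) = sqrt(V**2 + r**2)*V + r = V*sqrt(V**2 + r**2) + r = r + V*sqrt(V**2 + r**2))
M(596, -569) - 1*2483081 = (596 - 569*sqrt((-569)**2 + 596**2)) - 1*2483081 = (596 - 569*sqrt(323761 + 355216)) - 2483081 = (596 - 569*sqrt(678977)) - 2483081 = -2482485 - 569*sqrt(678977)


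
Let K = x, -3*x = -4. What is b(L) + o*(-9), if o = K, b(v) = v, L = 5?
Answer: -7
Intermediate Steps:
x = 4/3 (x = -⅓*(-4) = 4/3 ≈ 1.3333)
K = 4/3 ≈ 1.3333
o = 4/3 ≈ 1.3333
b(L) + o*(-9) = 5 + (4/3)*(-9) = 5 - 12 = -7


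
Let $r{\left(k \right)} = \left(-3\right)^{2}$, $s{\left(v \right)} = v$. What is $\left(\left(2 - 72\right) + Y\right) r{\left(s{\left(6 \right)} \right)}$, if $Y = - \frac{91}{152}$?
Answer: $- \frac{96579}{152} \approx -635.39$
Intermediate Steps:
$r{\left(k \right)} = 9$
$Y = - \frac{91}{152}$ ($Y = \left(-91\right) \frac{1}{152} = - \frac{91}{152} \approx -0.59868$)
$\left(\left(2 - 72\right) + Y\right) r{\left(s{\left(6 \right)} \right)} = \left(\left(2 - 72\right) - \frac{91}{152}\right) 9 = \left(-70 - \frac{91}{152}\right) 9 = \left(- \frac{10731}{152}\right) 9 = - \frac{96579}{152}$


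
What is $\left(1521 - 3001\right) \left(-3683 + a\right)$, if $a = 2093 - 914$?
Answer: $3705920$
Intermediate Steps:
$a = 1179$
$\left(1521 - 3001\right) \left(-3683 + a\right) = \left(1521 - 3001\right) \left(-3683 + 1179\right) = \left(-1480\right) \left(-2504\right) = 3705920$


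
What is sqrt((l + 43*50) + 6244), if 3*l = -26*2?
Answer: sqrt(75390)/3 ≈ 91.524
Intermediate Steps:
l = -52/3 (l = (-26*2)/3 = (1/3)*(-52) = -52/3 ≈ -17.333)
sqrt((l + 43*50) + 6244) = sqrt((-52/3 + 43*50) + 6244) = sqrt((-52/3 + 2150) + 6244) = sqrt(6398/3 + 6244) = sqrt(25130/3) = sqrt(75390)/3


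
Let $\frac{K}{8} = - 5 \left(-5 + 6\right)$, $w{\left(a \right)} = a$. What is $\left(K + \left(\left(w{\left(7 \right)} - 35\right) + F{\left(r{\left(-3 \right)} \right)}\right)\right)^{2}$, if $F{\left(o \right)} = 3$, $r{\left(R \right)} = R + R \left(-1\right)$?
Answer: $4225$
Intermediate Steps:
$r{\left(R \right)} = 0$ ($r{\left(R \right)} = R - R = 0$)
$K = -40$ ($K = 8 \left(- 5 \left(-5 + 6\right)\right) = 8 \left(\left(-5\right) 1\right) = 8 \left(-5\right) = -40$)
$\left(K + \left(\left(w{\left(7 \right)} - 35\right) + F{\left(r{\left(-3 \right)} \right)}\right)\right)^{2} = \left(-40 + \left(\left(7 - 35\right) + 3\right)\right)^{2} = \left(-40 + \left(-28 + 3\right)\right)^{2} = \left(-40 - 25\right)^{2} = \left(-65\right)^{2} = 4225$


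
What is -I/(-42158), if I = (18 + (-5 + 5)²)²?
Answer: 162/21079 ≈ 0.0076854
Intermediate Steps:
I = 324 (I = (18 + 0²)² = (18 + 0)² = 18² = 324)
-I/(-42158) = -1*324/(-42158) = -324*(-1/42158) = 162/21079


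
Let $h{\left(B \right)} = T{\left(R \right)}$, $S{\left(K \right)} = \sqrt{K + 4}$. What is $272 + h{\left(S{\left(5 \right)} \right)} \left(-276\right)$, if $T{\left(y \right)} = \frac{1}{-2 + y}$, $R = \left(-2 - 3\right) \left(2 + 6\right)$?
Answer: $\frac{1950}{7} \approx 278.57$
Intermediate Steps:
$S{\left(K \right)} = \sqrt{4 + K}$
$R = -40$ ($R = \left(-5\right) 8 = -40$)
$h{\left(B \right)} = - \frac{1}{42}$ ($h{\left(B \right)} = \frac{1}{-2 - 40} = \frac{1}{-42} = - \frac{1}{42}$)
$272 + h{\left(S{\left(5 \right)} \right)} \left(-276\right) = 272 - - \frac{46}{7} = 272 + \frac{46}{7} = \frac{1950}{7}$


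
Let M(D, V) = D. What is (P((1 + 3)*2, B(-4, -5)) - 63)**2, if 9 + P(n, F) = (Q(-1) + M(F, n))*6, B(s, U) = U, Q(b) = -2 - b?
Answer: 11664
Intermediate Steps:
P(n, F) = -15 + 6*F (P(n, F) = -9 + ((-2 - 1*(-1)) + F)*6 = -9 + ((-2 + 1) + F)*6 = -9 + (-1 + F)*6 = -9 + (-6 + 6*F) = -15 + 6*F)
(P((1 + 3)*2, B(-4, -5)) - 63)**2 = ((-15 + 6*(-5)) - 63)**2 = ((-15 - 30) - 63)**2 = (-45 - 63)**2 = (-108)**2 = 11664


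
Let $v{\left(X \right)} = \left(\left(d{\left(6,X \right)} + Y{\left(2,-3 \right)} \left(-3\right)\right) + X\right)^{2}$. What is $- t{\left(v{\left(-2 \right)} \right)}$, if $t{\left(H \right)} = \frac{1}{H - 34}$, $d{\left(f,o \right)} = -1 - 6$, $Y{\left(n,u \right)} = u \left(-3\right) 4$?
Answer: $- \frac{1}{13655} \approx -7.3233 \cdot 10^{-5}$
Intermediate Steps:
$Y{\left(n,u \right)} = - 12 u$ ($Y{\left(n,u \right)} = - 3 u 4 = - 12 u$)
$d{\left(f,o \right)} = -7$ ($d{\left(f,o \right)} = -1 - 6 = -7$)
$v{\left(X \right)} = \left(-115 + X\right)^{2}$ ($v{\left(X \right)} = \left(\left(-7 + \left(-12\right) \left(-3\right) \left(-3\right)\right) + X\right)^{2} = \left(\left(-7 + 36 \left(-3\right)\right) + X\right)^{2} = \left(\left(-7 - 108\right) + X\right)^{2} = \left(-115 + X\right)^{2}$)
$t{\left(H \right)} = \frac{1}{-34 + H}$
$- t{\left(v{\left(-2 \right)} \right)} = - \frac{1}{-34 + \left(-115 - 2\right)^{2}} = - \frac{1}{-34 + \left(-117\right)^{2}} = - \frac{1}{-34 + 13689} = - \frac{1}{13655}$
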